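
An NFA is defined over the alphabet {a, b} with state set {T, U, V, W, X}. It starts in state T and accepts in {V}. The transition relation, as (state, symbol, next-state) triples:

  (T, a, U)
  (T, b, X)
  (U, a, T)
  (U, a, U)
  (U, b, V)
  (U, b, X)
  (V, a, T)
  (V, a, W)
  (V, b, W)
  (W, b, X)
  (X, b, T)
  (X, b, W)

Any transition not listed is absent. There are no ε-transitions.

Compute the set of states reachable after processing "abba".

{U}

Start in {T}.
Read 'a': {T} → {U}.
Read 'b': {U} → {V, X}.
Read 'b': {V, X} → {T, W}.
Read 'a': {T, W} → {U}.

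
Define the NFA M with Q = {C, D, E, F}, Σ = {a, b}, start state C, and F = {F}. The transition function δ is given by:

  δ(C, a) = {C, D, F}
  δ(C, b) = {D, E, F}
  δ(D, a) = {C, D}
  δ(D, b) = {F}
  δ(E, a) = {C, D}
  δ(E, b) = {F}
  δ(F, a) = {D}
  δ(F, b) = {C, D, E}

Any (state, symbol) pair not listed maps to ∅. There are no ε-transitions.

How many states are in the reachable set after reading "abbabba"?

Start in {C}.
Read 'a': C→{C, D, F}; now {C, D, F}.
Read 'b': C→{D, E, F}, D→{F}, F→{C, D, E}; now {C, D, E, F}.
Read 'b': C→{D, E, F}, D→{F}, E→{F}, F→{C, D, E}; now {C, D, E, F}.
Read 'a': C→{C, D, F}, D→{C, D}, E→{C, D}, F→{D}; now {C, D, F}.
Read 'b': C→{D, E, F}, D→{F}, F→{C, D, E}; now {C, D, E, F}.
Read 'b': C→{D, E, F}, D→{F}, E→{F}, F→{C, D, E}; now {C, D, E, F}.
Read 'a': C→{C, D, F}, D→{C, D}, E→{C, D}, F→{D}; now {C, D, F}.
That set has 3 states.

3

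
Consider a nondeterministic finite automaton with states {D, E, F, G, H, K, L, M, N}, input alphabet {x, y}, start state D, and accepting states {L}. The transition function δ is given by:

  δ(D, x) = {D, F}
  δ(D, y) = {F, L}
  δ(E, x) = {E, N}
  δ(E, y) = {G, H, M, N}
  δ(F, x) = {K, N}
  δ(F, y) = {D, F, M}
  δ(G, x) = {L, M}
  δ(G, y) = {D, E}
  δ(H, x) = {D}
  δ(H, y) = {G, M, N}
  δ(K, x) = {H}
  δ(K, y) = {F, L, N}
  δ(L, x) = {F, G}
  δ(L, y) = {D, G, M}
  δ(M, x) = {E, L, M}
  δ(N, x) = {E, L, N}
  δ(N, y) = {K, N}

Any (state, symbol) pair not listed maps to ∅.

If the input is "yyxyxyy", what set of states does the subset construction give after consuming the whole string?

Start in {D}.
Read 'y': {D} → {F, L}.
Read 'y': {F, L} → {D, F, G, M}.
Read 'x': {D, F, G, M} → {D, E, F, K, L, M, N}.
Read 'y': {D, E, F, K, L, M, N} → {D, F, G, H, K, L, M, N}.
Read 'x': {D, F, G, H, K, L, M, N} → {D, E, F, G, H, K, L, M, N}.
Read 'y': {D, E, F, G, H, K, L, M, N} → {D, E, F, G, H, K, L, M, N}.
Read 'y': {D, E, F, G, H, K, L, M, N} → {D, E, F, G, H, K, L, M, N}.

{D, E, F, G, H, K, L, M, N}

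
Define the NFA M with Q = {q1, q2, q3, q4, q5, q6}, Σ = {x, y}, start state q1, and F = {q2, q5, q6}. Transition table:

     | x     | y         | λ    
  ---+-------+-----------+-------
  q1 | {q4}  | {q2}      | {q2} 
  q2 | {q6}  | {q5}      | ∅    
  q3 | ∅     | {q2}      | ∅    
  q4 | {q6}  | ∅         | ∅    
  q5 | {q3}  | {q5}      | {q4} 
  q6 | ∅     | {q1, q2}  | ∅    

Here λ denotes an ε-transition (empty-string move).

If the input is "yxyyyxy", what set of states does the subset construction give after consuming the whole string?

{q1, q2}

Start: ε-closure({q1}) = {q1, q2}.
Read 'y': q1→{q2}, q2→{q5}; union {q2, q5}; ε-closure = {q2, q4, q5}.
Read 'x': q2→{q6}, q4→{q6}, q5→{q3}; now {q3, q6}.
Read 'y': q3→{q2}, q6→{q1, q2}; now {q1, q2}.
Read 'y': q1→{q2}, q2→{q5}; union {q2, q5}; ε-closure = {q2, q4, q5}.
Read 'y': q2→{q5}, q4→∅, q5→{q5}; union {q5}; ε-closure = {q4, q5}.
Read 'x': q4→{q6}, q5→{q3}; now {q3, q6}.
Read 'y': q3→{q2}, q6→{q1, q2}; now {q1, q2}.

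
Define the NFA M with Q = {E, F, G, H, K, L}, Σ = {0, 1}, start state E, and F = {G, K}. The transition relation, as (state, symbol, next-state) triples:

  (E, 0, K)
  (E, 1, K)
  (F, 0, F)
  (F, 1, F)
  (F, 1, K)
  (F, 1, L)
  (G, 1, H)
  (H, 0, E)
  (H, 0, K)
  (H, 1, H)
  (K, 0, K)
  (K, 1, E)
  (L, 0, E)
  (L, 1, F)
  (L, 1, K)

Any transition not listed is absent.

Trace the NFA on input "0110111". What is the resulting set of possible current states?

{E}

Start in {E}.
Read '0': {E} → {K}.
Read '1': {K} → {E}.
Read '1': {E} → {K}.
Read '0': {K} → {K}.
Read '1': {K} → {E}.
Read '1': {E} → {K}.
Read '1': {K} → {E}.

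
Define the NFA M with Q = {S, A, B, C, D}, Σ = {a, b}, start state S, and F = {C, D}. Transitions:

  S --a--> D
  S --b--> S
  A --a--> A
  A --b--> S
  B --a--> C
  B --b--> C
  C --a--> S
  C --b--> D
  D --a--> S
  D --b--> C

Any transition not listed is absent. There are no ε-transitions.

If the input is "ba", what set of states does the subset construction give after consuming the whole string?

{D}

Start in {S}.
Read 'b': {S} → {S}.
Read 'a': {S} → {D}.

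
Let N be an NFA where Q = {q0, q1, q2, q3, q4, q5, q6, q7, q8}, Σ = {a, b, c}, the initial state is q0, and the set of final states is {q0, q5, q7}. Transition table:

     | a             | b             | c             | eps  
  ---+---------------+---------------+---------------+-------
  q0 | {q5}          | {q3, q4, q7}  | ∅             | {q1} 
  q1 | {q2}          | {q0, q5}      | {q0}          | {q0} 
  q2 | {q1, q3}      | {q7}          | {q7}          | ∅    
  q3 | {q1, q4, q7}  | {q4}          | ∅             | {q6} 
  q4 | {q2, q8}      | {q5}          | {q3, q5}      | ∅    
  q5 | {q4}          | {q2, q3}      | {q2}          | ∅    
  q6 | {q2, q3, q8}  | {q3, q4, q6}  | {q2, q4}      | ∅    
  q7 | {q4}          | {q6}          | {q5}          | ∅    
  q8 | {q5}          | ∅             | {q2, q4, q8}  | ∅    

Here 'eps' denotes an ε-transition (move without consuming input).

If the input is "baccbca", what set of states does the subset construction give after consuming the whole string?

{q0, q1, q2, q3, q4, q5, q6, q7, q8}

Start: ε-closure({q0}) = {q0, q1}.
Read 'b': {q0, q1} → {q0, q1, q3, q4, q5, q6, q7}.
Read 'a': {q0, q1, q3, q4, q5, q6, q7} → {q0, q1, q2, q3, q4, q5, q6, q7, q8}.
Read 'c': {q0, q1, q2, q3, q4, q5, q6, q7, q8} → {q0, q1, q2, q3, q4, q5, q6, q7, q8}.
Read 'c': {q0, q1, q2, q3, q4, q5, q6, q7, q8} → {q0, q1, q2, q3, q4, q5, q6, q7, q8}.
Read 'b': {q0, q1, q2, q3, q4, q5, q6, q7, q8} → {q0, q1, q2, q3, q4, q5, q6, q7}.
Read 'c': {q0, q1, q2, q3, q4, q5, q6, q7} → {q0, q1, q2, q3, q4, q5, q6, q7}.
Read 'a': {q0, q1, q2, q3, q4, q5, q6, q7} → {q0, q1, q2, q3, q4, q5, q6, q7, q8}.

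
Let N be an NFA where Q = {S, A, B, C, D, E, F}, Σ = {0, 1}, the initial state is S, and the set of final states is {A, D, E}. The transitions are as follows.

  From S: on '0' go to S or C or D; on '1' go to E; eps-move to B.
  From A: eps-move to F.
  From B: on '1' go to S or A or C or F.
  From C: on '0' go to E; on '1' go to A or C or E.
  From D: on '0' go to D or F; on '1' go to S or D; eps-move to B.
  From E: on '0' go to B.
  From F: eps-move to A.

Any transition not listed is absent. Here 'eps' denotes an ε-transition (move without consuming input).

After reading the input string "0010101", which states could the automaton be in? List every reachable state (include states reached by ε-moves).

Start: ε-closure({S}) = {S, B}.
Read '0': S→{S, C, D}, B→∅; union {S, C, D}; ε-closure = {S, B, C, D}.
Read '0': S→{S, C, D}, B→∅, C→{E}, D→{D, F}; union {S, C, D, E, F}; ε-closure = {S, A, B, C, D, E, F}.
Read '1': S→{E}, A→∅, B→{S, A, C, F}, C→{A, C, E}, D→{S, D}, E→∅, F→∅; union {S, A, C, D, E, F}; ε-closure = {S, A, B, C, D, E, F}.
Read '0': S→{S, C, D}, A→∅, B→∅, C→{E}, D→{D, F}, E→{B}, F→∅; union {S, B, C, D, E, F}; ε-closure = {S, A, B, C, D, E, F}.
Read '1': S→{E}, A→∅, B→{S, A, C, F}, C→{A, C, E}, D→{S, D}, E→∅, F→∅; union {S, A, C, D, E, F}; ε-closure = {S, A, B, C, D, E, F}.
Read '0': S→{S, C, D}, A→∅, B→∅, C→{E}, D→{D, F}, E→{B}, F→∅; union {S, B, C, D, E, F}; ε-closure = {S, A, B, C, D, E, F}.
Read '1': S→{E}, A→∅, B→{S, A, C, F}, C→{A, C, E}, D→{S, D}, E→∅, F→∅; union {S, A, C, D, E, F}; ε-closure = {S, A, B, C, D, E, F}.

{S, A, B, C, D, E, F}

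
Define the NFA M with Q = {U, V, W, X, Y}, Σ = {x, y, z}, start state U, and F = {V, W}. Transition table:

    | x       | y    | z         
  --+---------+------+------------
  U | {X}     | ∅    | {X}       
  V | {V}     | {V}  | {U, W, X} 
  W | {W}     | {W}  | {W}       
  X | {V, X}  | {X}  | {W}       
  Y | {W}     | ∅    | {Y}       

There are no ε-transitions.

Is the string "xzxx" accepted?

Start in {U}.
Read 'x': {U} → {X}.
Read 'z': {X} → {W}.
Read 'x': {W} → {W}.
Read 'x': {W} → {W}.
The final set {W} contains the accepting state W.

Yes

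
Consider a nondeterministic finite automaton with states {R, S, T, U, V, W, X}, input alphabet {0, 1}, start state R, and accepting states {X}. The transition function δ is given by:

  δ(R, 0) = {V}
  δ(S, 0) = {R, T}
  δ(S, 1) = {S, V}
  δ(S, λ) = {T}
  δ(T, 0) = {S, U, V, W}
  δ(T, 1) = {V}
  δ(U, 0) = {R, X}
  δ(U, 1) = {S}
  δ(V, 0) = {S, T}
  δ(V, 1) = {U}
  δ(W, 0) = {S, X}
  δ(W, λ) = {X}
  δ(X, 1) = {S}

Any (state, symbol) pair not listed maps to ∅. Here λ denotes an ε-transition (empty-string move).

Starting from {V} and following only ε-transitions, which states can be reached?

Begin with {V}.
No ε-moves leave this set, so the closure equals the set itself.

{V}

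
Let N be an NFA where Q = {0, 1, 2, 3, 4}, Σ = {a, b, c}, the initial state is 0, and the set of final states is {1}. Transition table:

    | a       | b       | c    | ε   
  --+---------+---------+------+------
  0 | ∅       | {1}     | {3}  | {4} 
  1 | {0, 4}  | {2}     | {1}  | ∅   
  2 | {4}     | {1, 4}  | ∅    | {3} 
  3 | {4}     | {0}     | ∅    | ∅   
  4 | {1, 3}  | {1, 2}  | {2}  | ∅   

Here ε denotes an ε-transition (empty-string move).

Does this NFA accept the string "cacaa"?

Yes

Start: ε-closure({0}) = {0, 4}.
Read 'c': 0→{3}, 4→{2}; now {2, 3}.
Read 'a': 2→{4}, 3→{4}; now {4}.
Read 'c': 4→{2}; union {2}; ε-closure = {2, 3}.
Read 'a': 2→{4}, 3→{4}; now {4}.
Read 'a': 4→{1, 3}; now {1, 3}.
The final set {1, 3} contains the accepting state 1.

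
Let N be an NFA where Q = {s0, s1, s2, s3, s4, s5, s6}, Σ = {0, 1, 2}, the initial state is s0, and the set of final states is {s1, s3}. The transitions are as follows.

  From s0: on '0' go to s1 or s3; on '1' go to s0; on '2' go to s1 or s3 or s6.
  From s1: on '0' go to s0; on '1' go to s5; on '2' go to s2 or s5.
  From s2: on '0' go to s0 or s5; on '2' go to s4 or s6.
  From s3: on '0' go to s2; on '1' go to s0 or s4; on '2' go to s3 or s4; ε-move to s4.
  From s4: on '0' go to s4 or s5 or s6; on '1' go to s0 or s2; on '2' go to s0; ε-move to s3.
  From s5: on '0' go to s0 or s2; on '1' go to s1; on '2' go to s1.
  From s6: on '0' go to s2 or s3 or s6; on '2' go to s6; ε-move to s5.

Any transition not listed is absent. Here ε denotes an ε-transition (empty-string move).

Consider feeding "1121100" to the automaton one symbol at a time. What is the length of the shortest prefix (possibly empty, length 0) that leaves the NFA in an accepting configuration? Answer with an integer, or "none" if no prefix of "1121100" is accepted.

Start in {s0}.
Read '1': s0→{s0}; now {s0}.
Read '1': s0→{s0}; now {s0}.
Read '2': s0→{s1, s3, s6}; union {s1, s3, s6}; ε-closure = {s1, s3, s4, s5, s6}.
None of the earlier sets intersect F, but {s1, s3, s4, s5, s6} does.

3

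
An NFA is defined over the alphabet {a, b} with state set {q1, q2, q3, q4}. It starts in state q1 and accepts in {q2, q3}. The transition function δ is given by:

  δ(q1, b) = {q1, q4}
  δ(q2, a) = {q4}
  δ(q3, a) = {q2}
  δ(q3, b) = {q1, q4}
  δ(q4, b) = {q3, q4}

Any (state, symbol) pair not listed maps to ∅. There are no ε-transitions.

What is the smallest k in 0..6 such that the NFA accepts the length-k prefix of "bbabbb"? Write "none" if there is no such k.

Start in {q1}.
Read 'b': {q1} → {q1, q4}.
Read 'b': {q1, q4} → {q1, q3, q4}.
None of the earlier sets intersect F, but {q1, q3, q4} does.

2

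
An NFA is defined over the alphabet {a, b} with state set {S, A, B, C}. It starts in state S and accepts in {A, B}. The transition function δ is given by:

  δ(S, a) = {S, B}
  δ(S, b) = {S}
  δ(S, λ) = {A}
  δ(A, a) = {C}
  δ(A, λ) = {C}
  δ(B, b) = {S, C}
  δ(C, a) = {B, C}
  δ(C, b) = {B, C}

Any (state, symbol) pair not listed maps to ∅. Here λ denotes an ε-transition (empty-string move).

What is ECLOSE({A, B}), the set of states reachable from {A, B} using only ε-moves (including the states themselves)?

Begin with {A, B}.
ε-move A → C; add C.

{A, B, C}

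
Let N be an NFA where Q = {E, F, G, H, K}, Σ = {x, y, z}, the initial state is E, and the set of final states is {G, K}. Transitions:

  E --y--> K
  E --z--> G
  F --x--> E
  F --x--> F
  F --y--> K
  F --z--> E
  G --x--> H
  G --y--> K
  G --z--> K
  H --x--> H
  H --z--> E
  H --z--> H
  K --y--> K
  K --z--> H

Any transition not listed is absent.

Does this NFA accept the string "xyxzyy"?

No

Start in {E}.
Read 'x': E→∅; now ∅.
The set is empty and remains empty for the remaining 5 symbols.
The final set ∅ contains no accepting state.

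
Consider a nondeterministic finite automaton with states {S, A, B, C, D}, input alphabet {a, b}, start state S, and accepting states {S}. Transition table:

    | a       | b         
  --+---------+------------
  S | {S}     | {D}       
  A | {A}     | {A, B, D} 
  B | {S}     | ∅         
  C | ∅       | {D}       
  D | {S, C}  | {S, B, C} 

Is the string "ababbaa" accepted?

Start in {S}.
Read 'a': S→{S}; now {S}.
Read 'b': S→{D}; now {D}.
Read 'a': D→{S, C}; now {S, C}.
Read 'b': S→{D}, C→{D}; now {D}.
Read 'b': D→{S, B, C}; now {S, B, C}.
Read 'a': S→{S}, B→{S}, C→∅; now {S}.
Read 'a': S→{S}; now {S}.
The final set {S} contains the accepting state S.

Yes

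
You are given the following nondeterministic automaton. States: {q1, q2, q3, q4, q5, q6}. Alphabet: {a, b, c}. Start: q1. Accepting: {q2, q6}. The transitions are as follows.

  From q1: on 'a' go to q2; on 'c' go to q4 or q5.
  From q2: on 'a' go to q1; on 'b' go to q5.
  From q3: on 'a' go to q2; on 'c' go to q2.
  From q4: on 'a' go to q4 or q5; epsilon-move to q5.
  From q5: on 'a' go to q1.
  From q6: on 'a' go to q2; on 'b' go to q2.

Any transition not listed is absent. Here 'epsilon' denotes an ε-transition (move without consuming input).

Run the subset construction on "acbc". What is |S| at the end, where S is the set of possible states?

Start in {q1}.
Read 'a': q1→{q2}; now {q2}.
Read 'c': q2→∅; now ∅.
The set is empty and remains empty for the remaining 2 symbols.
That set has 0 states.

0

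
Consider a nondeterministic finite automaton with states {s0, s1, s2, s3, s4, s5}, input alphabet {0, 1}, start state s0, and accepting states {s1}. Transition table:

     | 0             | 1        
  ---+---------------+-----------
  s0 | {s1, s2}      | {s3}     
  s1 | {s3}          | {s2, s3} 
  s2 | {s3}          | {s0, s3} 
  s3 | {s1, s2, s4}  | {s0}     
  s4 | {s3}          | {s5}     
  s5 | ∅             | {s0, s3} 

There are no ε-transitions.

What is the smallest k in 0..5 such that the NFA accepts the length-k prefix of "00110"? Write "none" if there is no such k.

1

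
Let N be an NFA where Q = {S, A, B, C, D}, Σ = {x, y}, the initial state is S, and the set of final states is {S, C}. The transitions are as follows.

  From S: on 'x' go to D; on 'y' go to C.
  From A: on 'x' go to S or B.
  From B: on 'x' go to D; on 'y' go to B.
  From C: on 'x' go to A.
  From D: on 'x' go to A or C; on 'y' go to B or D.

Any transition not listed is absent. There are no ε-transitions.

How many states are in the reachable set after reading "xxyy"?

0

Start in {S}.
Read 'x': {S} → {D}.
Read 'x': {D} → {A, C}.
Read 'y': {A, C} → ∅.
The set is empty and remains empty for the remaining 1 symbol.
That set has 0 states.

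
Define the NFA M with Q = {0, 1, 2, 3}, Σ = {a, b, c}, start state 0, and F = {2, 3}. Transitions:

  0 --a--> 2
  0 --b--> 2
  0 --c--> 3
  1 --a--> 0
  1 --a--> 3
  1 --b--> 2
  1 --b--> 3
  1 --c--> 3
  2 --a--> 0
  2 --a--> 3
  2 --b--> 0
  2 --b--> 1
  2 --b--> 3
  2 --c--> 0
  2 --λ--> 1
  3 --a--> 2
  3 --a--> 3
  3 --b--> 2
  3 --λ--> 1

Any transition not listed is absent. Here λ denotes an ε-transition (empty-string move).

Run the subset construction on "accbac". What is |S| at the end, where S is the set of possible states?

Start in {0}.
Read 'a': 0→{2}; union {2}; ε-closure = {1, 2}.
Read 'c': 1→{3}, 2→{0}; union {0, 3}; ε-closure = {0, 1, 3}.
Read 'c': 0→{3}, 1→{3}, 3→∅; union {3}; ε-closure = {1, 3}.
Read 'b': 1→{2, 3}, 3→{2}; union {2, 3}; ε-closure = {1, 2, 3}.
Read 'a': 1→{0, 3}, 2→{0, 3}, 3→{2, 3}; union {0, 2, 3}; ε-closure = {0, 1, 2, 3}.
Read 'c': 0→{3}, 1→{3}, 2→{0}, 3→∅; union {0, 3}; ε-closure = {0, 1, 3}.
That set has 3 states.

3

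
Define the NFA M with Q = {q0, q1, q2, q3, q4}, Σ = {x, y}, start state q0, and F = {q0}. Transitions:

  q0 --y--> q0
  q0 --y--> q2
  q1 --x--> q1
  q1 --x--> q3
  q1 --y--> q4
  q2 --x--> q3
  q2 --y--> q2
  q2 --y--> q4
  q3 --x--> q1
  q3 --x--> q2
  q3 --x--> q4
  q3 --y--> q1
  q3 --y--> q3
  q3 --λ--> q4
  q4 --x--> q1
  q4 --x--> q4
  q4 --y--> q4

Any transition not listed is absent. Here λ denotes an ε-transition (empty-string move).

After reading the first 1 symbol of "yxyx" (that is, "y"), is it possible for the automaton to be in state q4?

No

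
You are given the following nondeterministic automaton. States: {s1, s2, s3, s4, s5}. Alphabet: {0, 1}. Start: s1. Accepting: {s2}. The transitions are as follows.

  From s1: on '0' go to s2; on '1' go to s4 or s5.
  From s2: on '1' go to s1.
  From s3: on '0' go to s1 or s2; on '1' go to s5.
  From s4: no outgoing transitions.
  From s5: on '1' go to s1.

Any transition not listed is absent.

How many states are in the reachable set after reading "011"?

2

Start in {s1}.
Read '0': s1→{s2}; now {s2}.
Read '1': s2→{s1}; now {s1}.
Read '1': s1→{s4, s5}; now {s4, s5}.
That set has 2 states.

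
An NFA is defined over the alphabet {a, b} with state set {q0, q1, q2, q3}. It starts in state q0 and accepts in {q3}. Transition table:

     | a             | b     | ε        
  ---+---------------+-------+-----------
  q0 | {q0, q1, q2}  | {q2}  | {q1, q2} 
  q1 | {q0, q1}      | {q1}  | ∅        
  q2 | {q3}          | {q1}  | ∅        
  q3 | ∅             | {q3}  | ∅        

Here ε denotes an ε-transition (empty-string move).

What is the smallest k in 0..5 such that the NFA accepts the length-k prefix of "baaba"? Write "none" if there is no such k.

Start: ε-closure({q0}) = {q0, q1, q2}.
Read 'b': {q0, q1, q2} → {q1, q2}.
Read 'a': {q1, q2} → {q0, q1, q2, q3}.
None of the earlier sets intersect F, but {q0, q1, q2, q3} does.

2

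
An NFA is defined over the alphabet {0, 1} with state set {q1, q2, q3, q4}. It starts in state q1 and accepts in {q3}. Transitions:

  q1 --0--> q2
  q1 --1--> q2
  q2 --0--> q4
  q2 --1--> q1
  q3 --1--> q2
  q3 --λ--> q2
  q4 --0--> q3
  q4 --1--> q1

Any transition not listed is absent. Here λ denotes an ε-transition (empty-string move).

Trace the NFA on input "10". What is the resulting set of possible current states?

Start in {q1}.
Read '1': {q1} → {q2}.
Read '0': {q2} → {q4}.

{q4}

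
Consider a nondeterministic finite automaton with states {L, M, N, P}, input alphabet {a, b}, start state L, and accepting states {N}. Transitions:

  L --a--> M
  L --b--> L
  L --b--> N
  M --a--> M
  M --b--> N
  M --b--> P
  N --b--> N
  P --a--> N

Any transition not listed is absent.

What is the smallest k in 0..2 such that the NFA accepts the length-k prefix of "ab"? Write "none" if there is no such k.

Start in {L}.
Read 'a': L→{M}; now {M}.
Read 'b': M→{N, P}; now {N, P}.
None of the earlier sets intersect F, but {N, P} does.

2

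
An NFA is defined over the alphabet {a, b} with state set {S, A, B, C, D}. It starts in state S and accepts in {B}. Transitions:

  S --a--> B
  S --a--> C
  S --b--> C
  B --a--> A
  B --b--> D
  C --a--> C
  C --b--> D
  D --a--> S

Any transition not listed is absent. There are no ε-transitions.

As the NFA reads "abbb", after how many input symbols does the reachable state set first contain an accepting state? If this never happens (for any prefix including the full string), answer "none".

1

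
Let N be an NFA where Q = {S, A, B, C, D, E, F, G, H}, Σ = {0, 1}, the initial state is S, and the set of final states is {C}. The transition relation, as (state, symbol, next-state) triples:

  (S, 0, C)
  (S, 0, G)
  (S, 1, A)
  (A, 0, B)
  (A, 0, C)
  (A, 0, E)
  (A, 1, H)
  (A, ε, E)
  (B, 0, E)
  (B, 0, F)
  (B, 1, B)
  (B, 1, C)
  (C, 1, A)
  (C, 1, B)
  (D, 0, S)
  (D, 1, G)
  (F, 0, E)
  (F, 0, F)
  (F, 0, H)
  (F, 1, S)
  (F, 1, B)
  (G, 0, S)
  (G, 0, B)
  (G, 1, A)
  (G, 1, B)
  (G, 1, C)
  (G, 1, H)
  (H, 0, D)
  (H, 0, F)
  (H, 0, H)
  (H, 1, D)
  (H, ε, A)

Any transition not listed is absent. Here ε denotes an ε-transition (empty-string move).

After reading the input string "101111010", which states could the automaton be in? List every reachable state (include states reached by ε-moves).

Start in {S}.
Read '1': S→{A}; union {A}; ε-closure = {A, E}.
Read '0': A→{B, C, E}, E→∅; now {B, C, E}.
Read '1': B→{B, C}, C→{A, B}, E→∅; union {A, B, C}; ε-closure = {A, B, C, E}.
Read '1': A→{H}, B→{B, C}, C→{A, B}, E→∅; union {A, B, C, H}; ε-closure = {A, B, C, E, H}.
Read '1': A→{H}, B→{B, C}, C→{A, B}, E→∅, H→{D}; union {A, B, C, D, H}; ε-closure = {A, B, C, D, E, H}.
Read '1': A→{H}, B→{B, C}, C→{A, B}, D→{G}, E→∅, H→{D}; union {A, B, C, D, G, H}; ε-closure = {A, B, C, D, E, G, H}.
Read '0': A→{B, C, E}, B→{E, F}, C→∅, D→{S}, E→∅, G→{S, B}, H→{D, F, H}; union {S, B, C, D, E, F, H}; ε-closure = {S, A, B, C, D, E, F, H}.
Read '1': S→{A}, A→{H}, B→{B, C}, C→{A, B}, D→{G}, E→∅, F→{S, B}, H→{D}; union {S, A, B, C, D, G, H}; ε-closure = {S, A, B, C, D, E, G, H}.
Read '0': S→{C, G}, A→{B, C, E}, B→{E, F}, C→∅, D→{S}, E→∅, G→{S, B}, H→{D, F, H}; union {S, B, C, D, E, F, G, H}; ε-closure = {S, A, B, C, D, E, F, G, H}.

{S, A, B, C, D, E, F, G, H}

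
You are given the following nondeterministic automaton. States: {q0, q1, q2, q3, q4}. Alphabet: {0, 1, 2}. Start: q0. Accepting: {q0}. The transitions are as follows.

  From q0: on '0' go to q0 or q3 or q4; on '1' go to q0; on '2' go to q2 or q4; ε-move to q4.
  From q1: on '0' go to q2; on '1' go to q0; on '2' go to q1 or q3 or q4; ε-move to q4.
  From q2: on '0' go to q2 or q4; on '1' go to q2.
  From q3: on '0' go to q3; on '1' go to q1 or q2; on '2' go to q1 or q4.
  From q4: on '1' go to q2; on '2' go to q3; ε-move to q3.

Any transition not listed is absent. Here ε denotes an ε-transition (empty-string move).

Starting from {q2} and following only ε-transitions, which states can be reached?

{q2}

Begin with {q2}.
No ε-moves leave this set, so the closure equals the set itself.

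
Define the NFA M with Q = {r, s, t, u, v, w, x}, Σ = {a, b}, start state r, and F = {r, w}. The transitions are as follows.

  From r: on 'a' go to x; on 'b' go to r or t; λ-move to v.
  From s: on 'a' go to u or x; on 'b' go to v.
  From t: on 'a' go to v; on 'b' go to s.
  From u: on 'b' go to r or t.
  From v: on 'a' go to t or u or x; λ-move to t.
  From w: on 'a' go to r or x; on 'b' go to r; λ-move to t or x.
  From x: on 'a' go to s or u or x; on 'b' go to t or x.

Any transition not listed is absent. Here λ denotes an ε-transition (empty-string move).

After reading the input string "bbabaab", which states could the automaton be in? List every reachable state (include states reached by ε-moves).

Start: ε-closure({r}) = {r, t, v}.
Read 'b': r→{r, t}, t→{s}, v→∅; union {r, s, t}; ε-closure = {r, s, t, v}.
Read 'b': r→{r, t}, s→{v}, t→{s}, v→∅; now {r, s, t, v}.
Read 'a': r→{x}, s→{u, x}, t→{v}, v→{t, u, x}; now {t, u, v, x}.
Read 'b': t→{s}, u→{r, t}, v→∅, x→{t, x}; union {r, s, t, x}; ε-closure = {r, s, t, v, x}.
Read 'a': r→{x}, s→{u, x}, t→{v}, v→{t, u, x}, x→{s, u, x}; now {s, t, u, v, x}.
Read 'a': s→{u, x}, t→{v}, u→∅, v→{t, u, x}, x→{s, u, x}; now {s, t, u, v, x}.
Read 'b': s→{v}, t→{s}, u→{r, t}, v→∅, x→{t, x}; now {r, s, t, v, x}.

{r, s, t, v, x}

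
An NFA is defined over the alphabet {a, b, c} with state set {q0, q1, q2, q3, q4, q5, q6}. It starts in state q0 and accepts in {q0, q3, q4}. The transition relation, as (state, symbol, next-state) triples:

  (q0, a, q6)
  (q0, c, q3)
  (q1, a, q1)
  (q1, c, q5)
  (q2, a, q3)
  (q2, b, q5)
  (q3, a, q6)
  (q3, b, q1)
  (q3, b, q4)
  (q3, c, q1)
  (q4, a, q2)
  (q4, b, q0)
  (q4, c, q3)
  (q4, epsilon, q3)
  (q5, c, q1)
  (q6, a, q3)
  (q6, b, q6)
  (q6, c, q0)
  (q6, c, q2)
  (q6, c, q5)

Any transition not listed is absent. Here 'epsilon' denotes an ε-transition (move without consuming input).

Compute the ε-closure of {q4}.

{q3, q4}

Begin with {q4}.
ε-move q4 → q3; add q3.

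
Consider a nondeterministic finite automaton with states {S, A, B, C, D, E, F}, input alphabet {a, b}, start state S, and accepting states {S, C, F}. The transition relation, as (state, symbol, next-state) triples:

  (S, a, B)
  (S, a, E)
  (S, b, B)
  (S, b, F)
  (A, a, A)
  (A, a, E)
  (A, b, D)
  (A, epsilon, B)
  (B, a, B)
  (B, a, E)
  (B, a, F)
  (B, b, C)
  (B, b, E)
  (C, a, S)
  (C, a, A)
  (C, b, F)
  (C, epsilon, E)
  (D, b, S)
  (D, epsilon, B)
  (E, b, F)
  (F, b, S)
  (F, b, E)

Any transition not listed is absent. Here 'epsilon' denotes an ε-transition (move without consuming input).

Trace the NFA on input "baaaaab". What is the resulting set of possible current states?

Start in {S}.
Read 'b': S→{B, F}; now {B, F}.
Read 'a': B→{B, E, F}, F→∅; now {B, E, F}.
Read 'a': B→{B, E, F}, E→∅, F→∅; now {B, E, F}.
Read 'a': B→{B, E, F}, E→∅, F→∅; now {B, E, F}.
Read 'a': B→{B, E, F}, E→∅, F→∅; now {B, E, F}.
Read 'a': B→{B, E, F}, E→∅, F→∅; now {B, E, F}.
Read 'b': B→{C, E}, E→{F}, F→{S, E}; now {S, C, E, F}.

{S, C, E, F}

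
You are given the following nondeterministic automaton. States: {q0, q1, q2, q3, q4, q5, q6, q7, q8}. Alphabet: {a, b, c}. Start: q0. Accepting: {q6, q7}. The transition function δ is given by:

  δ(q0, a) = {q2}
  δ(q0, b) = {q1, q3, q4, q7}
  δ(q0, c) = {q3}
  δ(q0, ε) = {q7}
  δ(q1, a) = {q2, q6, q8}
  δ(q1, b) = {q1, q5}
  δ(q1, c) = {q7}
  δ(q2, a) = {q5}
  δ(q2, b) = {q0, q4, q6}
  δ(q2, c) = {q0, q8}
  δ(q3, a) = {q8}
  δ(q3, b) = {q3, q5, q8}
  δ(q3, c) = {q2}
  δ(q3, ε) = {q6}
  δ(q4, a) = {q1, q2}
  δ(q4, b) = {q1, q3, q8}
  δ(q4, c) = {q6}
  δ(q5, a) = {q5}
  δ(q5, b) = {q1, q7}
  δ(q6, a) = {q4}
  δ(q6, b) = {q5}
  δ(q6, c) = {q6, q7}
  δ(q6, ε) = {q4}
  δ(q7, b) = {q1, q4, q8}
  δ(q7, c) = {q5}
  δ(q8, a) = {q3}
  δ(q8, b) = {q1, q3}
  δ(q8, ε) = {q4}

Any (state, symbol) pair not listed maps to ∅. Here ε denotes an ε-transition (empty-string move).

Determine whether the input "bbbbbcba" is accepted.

Yes

Start: ε-closure({q0}) = {q0, q7}.
Read 'b': {q0, q7} → {q1, q3, q4, q6, q7, q8}.
Read 'b': {q1, q3, q4, q6, q7, q8} → {q1, q3, q4, q5, q6, q8}.
Read 'b': {q1, q3, q4, q5, q6, q8} → {q1, q3, q4, q5, q6, q7, q8}.
Read 'b': {q1, q3, q4, q5, q6, q7, q8} → {q1, q3, q4, q5, q6, q7, q8}.
Read 'b': {q1, q3, q4, q5, q6, q7, q8} → {q1, q3, q4, q5, q6, q7, q8}.
Read 'c': {q1, q3, q4, q5, q6, q7, q8} → {q2, q4, q5, q6, q7}.
Read 'b': {q2, q4, q5, q6, q7} → {q0, q1, q3, q4, q5, q6, q7, q8}.
Read 'a': {q0, q1, q3, q4, q5, q6, q7, q8} → {q1, q2, q3, q4, q5, q6, q8}.
The final set {q1, q2, q3, q4, q5, q6, q8} contains the accepting state q6.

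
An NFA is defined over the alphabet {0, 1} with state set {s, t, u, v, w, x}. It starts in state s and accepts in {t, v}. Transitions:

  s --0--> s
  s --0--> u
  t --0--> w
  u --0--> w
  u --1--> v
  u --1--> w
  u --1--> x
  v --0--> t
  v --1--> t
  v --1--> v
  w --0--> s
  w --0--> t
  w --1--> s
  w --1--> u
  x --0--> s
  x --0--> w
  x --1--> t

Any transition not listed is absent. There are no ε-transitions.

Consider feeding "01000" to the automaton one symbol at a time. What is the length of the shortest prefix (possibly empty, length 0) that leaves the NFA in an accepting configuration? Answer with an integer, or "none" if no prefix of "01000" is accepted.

Start in {s}.
Read '0': {s} → {s, u}.
Read '1': {s, u} → {v, w, x}.
None of the earlier sets intersect F, but {v, w, x} does.

2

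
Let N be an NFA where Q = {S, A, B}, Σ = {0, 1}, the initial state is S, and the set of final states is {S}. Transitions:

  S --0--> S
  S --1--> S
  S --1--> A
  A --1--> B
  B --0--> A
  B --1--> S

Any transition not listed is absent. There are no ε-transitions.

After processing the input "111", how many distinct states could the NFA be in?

3

Start in {S}.
Read '1': S→{S, A}; now {S, A}.
Read '1': S→{S, A}, A→{B}; now {S, A, B}.
Read '1': S→{S, A}, A→{B}, B→{S}; now {S, A, B}.
That set has 3 states.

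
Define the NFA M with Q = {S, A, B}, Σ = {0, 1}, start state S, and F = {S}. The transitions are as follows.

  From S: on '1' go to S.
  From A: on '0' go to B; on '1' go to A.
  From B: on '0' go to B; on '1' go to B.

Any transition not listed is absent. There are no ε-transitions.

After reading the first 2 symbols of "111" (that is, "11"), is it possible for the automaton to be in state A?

Start in {S}.
Read '1': S→{S}; now {S}.
Read '1': S→{S}; now {S}.
State A is not in {S}.

No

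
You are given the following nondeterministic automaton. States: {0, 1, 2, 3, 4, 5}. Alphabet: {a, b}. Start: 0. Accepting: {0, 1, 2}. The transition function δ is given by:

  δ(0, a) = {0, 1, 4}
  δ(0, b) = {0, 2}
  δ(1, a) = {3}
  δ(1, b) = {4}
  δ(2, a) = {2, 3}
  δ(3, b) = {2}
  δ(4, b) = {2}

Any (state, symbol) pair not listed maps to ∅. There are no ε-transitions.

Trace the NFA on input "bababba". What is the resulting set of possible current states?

{0, 1, 2, 3, 4}

Start in {0}.
Read 'b': 0→{0, 2}; now {0, 2}.
Read 'a': 0→{0, 1, 4}, 2→{2, 3}; now {0, 1, 2, 3, 4}.
Read 'b': 0→{0, 2}, 1→{4}, 2→∅, 3→{2}, 4→{2}; now {0, 2, 4}.
Read 'a': 0→{0, 1, 4}, 2→{2, 3}, 4→∅; now {0, 1, 2, 3, 4}.
Read 'b': 0→{0, 2}, 1→{4}, 2→∅, 3→{2}, 4→{2}; now {0, 2, 4}.
Read 'b': 0→{0, 2}, 2→∅, 4→{2}; now {0, 2}.
Read 'a': 0→{0, 1, 4}, 2→{2, 3}; now {0, 1, 2, 3, 4}.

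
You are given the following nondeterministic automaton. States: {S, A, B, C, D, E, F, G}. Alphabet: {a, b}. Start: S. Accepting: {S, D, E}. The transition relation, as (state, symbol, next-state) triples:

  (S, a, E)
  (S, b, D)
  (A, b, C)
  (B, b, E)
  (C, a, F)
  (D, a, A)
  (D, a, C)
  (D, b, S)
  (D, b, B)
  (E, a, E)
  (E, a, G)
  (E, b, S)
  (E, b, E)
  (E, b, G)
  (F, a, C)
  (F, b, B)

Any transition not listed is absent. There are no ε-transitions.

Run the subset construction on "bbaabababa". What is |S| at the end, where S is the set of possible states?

2

Start in {S}.
Read 'b': S→{D}; now {D}.
Read 'b': D→{S, B}; now {S, B}.
Read 'a': S→{E}, B→∅; now {E}.
Read 'a': E→{E, G}; now {E, G}.
Read 'b': E→{S, E, G}, G→∅; now {S, E, G}.
Read 'a': S→{E}, E→{E, G}, G→∅; now {E, G}.
Read 'b': E→{S, E, G}, G→∅; now {S, E, G}.
Read 'a': S→{E}, E→{E, G}, G→∅; now {E, G}.
Read 'b': E→{S, E, G}, G→∅; now {S, E, G}.
Read 'a': S→{E}, E→{E, G}, G→∅; now {E, G}.
That set has 2 states.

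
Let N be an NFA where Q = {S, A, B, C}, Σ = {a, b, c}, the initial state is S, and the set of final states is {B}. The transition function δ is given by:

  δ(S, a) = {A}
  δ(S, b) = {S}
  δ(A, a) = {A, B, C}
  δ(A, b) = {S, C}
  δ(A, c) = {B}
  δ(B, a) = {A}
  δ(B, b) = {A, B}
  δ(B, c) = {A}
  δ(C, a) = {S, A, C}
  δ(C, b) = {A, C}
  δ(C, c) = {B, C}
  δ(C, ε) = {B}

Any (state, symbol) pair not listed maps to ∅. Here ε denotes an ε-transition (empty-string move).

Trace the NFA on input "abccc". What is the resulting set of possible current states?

Start in {S}.
Read 'a': S→{A}; now {A}.
Read 'b': A→{S, C}; union {S, C}; ε-closure = {S, B, C}.
Read 'c': S→∅, B→{A}, C→{B, C}; now {A, B, C}.
Read 'c': A→{B}, B→{A}, C→{B, C}; now {A, B, C}.
Read 'c': A→{B}, B→{A}, C→{B, C}; now {A, B, C}.

{A, B, C}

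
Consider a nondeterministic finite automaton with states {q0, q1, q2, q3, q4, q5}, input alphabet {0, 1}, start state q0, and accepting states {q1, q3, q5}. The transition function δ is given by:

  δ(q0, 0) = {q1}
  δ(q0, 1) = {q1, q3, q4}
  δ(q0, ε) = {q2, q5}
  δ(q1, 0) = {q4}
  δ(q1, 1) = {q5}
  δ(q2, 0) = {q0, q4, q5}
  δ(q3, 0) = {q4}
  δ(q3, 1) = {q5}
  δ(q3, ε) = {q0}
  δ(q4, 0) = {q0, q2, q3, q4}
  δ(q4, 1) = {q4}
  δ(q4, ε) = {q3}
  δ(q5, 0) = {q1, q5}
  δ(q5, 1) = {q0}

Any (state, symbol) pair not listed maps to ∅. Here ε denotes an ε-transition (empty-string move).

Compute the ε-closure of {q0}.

{q0, q2, q5}

Begin with {q0}.
ε-move q0 → q2; add q2.
ε-move q0 → q5; add q5.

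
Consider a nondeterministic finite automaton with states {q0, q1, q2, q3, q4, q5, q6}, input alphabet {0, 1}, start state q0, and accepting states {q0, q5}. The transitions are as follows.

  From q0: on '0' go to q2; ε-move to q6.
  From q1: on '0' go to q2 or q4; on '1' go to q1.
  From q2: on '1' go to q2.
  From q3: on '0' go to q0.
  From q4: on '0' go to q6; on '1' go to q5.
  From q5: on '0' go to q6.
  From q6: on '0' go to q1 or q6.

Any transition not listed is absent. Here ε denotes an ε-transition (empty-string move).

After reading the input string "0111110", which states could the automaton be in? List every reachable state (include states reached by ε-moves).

{q2, q4}

Start: ε-closure({q0}) = {q0, q6}.
Read '0': {q0, q6} → {q1, q2, q6}.
Read '1': {q1, q2, q6} → {q1, q2}.
Read '1': {q1, q2} → {q1, q2}.
Read '1': {q1, q2} → {q1, q2}.
Read '1': {q1, q2} → {q1, q2}.
Read '1': {q1, q2} → {q1, q2}.
Read '0': {q1, q2} → {q2, q4}.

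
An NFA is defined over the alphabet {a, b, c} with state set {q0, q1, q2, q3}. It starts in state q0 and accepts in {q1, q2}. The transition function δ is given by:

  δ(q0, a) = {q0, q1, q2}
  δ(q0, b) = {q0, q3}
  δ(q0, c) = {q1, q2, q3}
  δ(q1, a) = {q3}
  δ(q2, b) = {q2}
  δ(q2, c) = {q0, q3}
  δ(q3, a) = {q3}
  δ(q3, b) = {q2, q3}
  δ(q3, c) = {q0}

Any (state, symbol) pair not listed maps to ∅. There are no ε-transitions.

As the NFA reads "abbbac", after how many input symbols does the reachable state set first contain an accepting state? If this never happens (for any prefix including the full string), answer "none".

1

Start in {q0}.
Read 'a': {q0} → {q0, q1, q2}.
None of the earlier sets intersect F, but {q0, q1, q2} does.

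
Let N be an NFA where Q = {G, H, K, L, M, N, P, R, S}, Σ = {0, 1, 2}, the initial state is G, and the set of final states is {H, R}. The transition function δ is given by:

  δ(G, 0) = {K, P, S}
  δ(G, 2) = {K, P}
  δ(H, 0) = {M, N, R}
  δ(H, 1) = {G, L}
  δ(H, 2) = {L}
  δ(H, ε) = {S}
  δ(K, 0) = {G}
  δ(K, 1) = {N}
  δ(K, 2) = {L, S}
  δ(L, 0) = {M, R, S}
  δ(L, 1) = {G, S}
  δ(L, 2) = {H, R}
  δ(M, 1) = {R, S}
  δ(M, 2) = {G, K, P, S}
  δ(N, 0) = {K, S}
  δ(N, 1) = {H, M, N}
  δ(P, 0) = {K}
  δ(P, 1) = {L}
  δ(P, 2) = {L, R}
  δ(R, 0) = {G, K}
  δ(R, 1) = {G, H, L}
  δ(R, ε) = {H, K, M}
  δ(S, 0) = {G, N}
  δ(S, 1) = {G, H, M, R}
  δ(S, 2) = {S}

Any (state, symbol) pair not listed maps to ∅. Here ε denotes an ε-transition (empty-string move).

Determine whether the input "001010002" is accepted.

Yes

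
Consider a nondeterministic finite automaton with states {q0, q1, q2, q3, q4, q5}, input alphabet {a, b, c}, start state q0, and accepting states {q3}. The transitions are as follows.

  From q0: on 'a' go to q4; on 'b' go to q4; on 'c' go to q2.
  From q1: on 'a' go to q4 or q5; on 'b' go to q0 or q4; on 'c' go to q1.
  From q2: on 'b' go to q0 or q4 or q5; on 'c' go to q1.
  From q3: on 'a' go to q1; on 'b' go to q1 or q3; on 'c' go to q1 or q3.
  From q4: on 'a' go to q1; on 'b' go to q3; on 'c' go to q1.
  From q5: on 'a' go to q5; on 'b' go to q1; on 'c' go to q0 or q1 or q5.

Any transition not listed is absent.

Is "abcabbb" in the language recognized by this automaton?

Start in {q0}.
Read 'a': {q0} → {q4}.
Read 'b': {q4} → {q3}.
Read 'c': {q3} → {q1, q3}.
Read 'a': {q1, q3} → {q1, q4, q5}.
Read 'b': {q1, q4, q5} → {q0, q1, q3, q4}.
Read 'b': {q0, q1, q3, q4} → {q0, q1, q3, q4}.
Read 'b': {q0, q1, q3, q4} → {q0, q1, q3, q4}.
The final set {q0, q1, q3, q4} contains the accepting state q3.

Yes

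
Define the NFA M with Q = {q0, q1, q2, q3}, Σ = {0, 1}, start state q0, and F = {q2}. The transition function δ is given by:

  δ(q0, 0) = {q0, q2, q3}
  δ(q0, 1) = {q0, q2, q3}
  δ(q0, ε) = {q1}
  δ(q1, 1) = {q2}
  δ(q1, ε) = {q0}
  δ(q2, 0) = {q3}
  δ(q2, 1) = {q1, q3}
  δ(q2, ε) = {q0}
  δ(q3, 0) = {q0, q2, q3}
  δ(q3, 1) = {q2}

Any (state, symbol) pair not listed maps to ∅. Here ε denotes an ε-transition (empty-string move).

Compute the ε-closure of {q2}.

Begin with {q2}.
ε-move q2 → q0; add q0.
ε-move q0 → q1; add q1.

{q0, q1, q2}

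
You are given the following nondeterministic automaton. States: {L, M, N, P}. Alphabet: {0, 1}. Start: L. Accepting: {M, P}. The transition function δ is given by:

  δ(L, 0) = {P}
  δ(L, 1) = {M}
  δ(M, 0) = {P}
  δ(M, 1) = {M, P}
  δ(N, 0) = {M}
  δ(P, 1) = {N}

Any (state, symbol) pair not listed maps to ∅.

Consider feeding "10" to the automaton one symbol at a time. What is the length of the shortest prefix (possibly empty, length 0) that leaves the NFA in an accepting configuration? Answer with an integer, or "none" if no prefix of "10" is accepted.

1

Start in {L}.
Read '1': L→{M}; now {M}.
None of the earlier sets intersect F, but {M} does.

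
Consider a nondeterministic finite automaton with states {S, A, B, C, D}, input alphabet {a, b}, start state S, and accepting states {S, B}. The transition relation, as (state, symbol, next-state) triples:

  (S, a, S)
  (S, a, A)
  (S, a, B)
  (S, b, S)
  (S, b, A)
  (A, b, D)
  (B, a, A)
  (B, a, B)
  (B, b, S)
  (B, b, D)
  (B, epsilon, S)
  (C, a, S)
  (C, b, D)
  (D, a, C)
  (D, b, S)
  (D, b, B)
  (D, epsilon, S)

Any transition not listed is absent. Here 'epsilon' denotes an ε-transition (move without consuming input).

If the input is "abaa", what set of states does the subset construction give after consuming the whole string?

Start in {S}.
Read 'a': {S} → {S, A, B}.
Read 'b': {S, A, B} → {S, A, D}.
Read 'a': {S, A, D} → {S, A, B, C}.
Read 'a': {S, A, B, C} → {S, A, B}.

{S, A, B}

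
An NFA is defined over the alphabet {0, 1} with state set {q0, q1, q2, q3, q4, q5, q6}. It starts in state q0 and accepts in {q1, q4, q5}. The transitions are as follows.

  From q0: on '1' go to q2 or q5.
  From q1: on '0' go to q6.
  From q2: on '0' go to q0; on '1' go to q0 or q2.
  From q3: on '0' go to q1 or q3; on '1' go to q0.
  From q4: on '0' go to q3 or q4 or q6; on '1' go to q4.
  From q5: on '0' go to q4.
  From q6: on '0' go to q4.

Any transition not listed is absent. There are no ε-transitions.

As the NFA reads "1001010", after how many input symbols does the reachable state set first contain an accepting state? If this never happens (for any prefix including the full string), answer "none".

1

Start in {q0}.
Read '1': {q0} → {q2, q5}.
None of the earlier sets intersect F, but {q2, q5} does.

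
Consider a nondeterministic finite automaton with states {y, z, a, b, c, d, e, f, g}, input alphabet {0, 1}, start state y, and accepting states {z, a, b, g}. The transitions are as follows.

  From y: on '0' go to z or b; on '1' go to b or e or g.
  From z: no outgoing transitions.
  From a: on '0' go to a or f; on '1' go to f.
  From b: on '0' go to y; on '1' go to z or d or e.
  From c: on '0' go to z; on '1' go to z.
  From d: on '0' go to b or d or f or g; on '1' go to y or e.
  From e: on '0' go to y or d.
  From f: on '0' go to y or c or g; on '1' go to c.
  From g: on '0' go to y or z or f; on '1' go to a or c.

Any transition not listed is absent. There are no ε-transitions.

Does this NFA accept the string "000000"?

No

Start in {y}.
Read '0': {y} → {z, b}.
Read '0': {z, b} → {y}.
Read '0': {y} → {z, b}.
Read '0': {z, b} → {y}.
Read '0': {y} → {z, b}.
Read '0': {z, b} → {y}.
The final set {y} contains no accepting state.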